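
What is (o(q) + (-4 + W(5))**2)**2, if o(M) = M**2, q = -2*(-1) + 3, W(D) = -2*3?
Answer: 15625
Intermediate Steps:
W(D) = -6
q = 5 (q = 2 + 3 = 5)
(o(q) + (-4 + W(5))**2)**2 = (5**2 + (-4 - 6)**2)**2 = (25 + (-10)**2)**2 = (25 + 100)**2 = 125**2 = 15625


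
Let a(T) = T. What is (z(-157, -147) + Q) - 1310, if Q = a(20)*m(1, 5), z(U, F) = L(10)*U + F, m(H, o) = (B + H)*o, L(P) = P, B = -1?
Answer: -3027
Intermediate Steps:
m(H, o) = o*(-1 + H) (m(H, o) = (-1 + H)*o = o*(-1 + H))
z(U, F) = F + 10*U (z(U, F) = 10*U + F = F + 10*U)
Q = 0 (Q = 20*(5*(-1 + 1)) = 20*(5*0) = 20*0 = 0)
(z(-157, -147) + Q) - 1310 = ((-147 + 10*(-157)) + 0) - 1310 = ((-147 - 1570) + 0) - 1310 = (-1717 + 0) - 1310 = -1717 - 1310 = -3027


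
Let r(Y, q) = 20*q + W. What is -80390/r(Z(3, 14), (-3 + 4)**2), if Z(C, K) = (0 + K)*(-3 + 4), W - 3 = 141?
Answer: -40195/82 ≈ -490.18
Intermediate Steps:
W = 144 (W = 3 + 141 = 144)
Z(C, K) = K (Z(C, K) = K*1 = K)
r(Y, q) = 144 + 20*q (r(Y, q) = 20*q + 144 = 144 + 20*q)
-80390/r(Z(3, 14), (-3 + 4)**2) = -80390/(144 + 20*(-3 + 4)**2) = -80390/(144 + 20*1**2) = -80390/(144 + 20*1) = -80390/(144 + 20) = -80390/164 = -80390*1/164 = -40195/82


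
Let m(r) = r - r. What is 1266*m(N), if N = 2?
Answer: 0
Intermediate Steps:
m(r) = 0
1266*m(N) = 1266*0 = 0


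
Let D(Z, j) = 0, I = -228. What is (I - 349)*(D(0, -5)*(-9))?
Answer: 0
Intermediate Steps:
(I - 349)*(D(0, -5)*(-9)) = (-228 - 349)*(0*(-9)) = -577*0 = 0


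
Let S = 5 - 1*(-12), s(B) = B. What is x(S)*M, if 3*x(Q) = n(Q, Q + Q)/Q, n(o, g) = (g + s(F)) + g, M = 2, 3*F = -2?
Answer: 404/153 ≈ 2.6405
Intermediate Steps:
F = -⅔ (F = (⅓)*(-2) = -⅔ ≈ -0.66667)
S = 17 (S = 5 + 12 = 17)
n(o, g) = -⅔ + 2*g (n(o, g) = (g - ⅔) + g = (-⅔ + g) + g = -⅔ + 2*g)
x(Q) = (-⅔ + 4*Q)/(3*Q) (x(Q) = ((-⅔ + 2*(Q + Q))/Q)/3 = ((-⅔ + 2*(2*Q))/Q)/3 = ((-⅔ + 4*Q)/Q)/3 = (-⅔ + 4*Q)/(3*Q))
x(S)*M = ((2/9)*(-1 + 6*17)/17)*2 = ((2/9)*(1/17)*(-1 + 102))*2 = ((2/9)*(1/17)*101)*2 = (202/153)*2 = 404/153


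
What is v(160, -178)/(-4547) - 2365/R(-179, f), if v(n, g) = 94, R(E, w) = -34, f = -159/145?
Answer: 10750459/154598 ≈ 69.538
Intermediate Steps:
f = -159/145 (f = -159*1/145 = -159/145 ≈ -1.0966)
v(160, -178)/(-4547) - 2365/R(-179, f) = 94/(-4547) - 2365/(-34) = 94*(-1/4547) - 2365*(-1/34) = -94/4547 + 2365/34 = 10750459/154598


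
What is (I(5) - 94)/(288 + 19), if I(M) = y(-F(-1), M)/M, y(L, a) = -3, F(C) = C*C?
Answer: -473/1535 ≈ -0.30814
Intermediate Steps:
F(C) = C**2
I(M) = -3/M
(I(5) - 94)/(288 + 19) = (-3/5 - 94)/(288 + 19) = (-3*1/5 - 94)/307 = (-3/5 - 94)*(1/307) = -473/5*1/307 = -473/1535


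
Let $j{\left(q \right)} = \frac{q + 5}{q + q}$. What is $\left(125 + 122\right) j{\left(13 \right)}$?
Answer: $171$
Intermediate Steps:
$j{\left(q \right)} = \frac{5 + q}{2 q}$
$\left(125 + 122\right) j{\left(13 \right)} = \left(125 + 122\right) \frac{5 + 13}{2 \cdot 13} = 247 \cdot \frac{1}{2} \cdot \frac{1}{13} \cdot 18 = 247 \cdot \frac{9}{13} = 171$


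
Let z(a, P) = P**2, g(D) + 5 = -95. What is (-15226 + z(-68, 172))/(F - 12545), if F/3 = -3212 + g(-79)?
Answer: -14358/22481 ≈ -0.63867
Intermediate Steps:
g(D) = -100 (g(D) = -5 - 95 = -100)
F = -9936 (F = 3*(-3212 - 100) = 3*(-3312) = -9936)
(-15226 + z(-68, 172))/(F - 12545) = (-15226 + 172**2)/(-9936 - 12545) = (-15226 + 29584)/(-22481) = 14358*(-1/22481) = -14358/22481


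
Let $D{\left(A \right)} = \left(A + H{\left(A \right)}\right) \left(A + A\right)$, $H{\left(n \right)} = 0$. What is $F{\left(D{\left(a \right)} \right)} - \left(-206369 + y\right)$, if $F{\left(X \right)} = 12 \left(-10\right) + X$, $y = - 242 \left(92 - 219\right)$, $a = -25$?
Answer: $176765$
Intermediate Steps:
$D{\left(A \right)} = 2 A^{2}$ ($D{\left(A \right)} = \left(A + 0\right) \left(A + A\right) = A 2 A = 2 A^{2}$)
$y = 30734$ ($y = \left(-242\right) \left(-127\right) = 30734$)
$F{\left(X \right)} = -120 + X$
$F{\left(D{\left(a \right)} \right)} - \left(-206369 + y\right) = \left(-120 + 2 \left(-25\right)^{2}\right) + \left(206369 - 30734\right) = \left(-120 + 2 \cdot 625\right) + \left(206369 - 30734\right) = \left(-120 + 1250\right) + 175635 = 1130 + 175635 = 176765$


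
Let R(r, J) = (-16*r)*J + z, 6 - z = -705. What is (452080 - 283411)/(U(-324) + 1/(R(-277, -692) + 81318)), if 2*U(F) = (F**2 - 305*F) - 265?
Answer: 1006925256270/607522734863 ≈ 1.6574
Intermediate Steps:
z = 711 (z = 6 - 1*(-705) = 6 + 705 = 711)
R(r, J) = 711 - 16*J*r (R(r, J) = (-16*r)*J + 711 = -16*J*r + 711 = 711 - 16*J*r)
U(F) = -265/2 + F**2/2 - 305*F/2 (U(F) = ((F**2 - 305*F) - 265)/2 = (-265 + F**2 - 305*F)/2 = -265/2 + F**2/2 - 305*F/2)
(452080 - 283411)/(U(-324) + 1/(R(-277, -692) + 81318)) = (452080 - 283411)/((-265/2 + (1/2)*(-324)**2 - 305/2*(-324)) + 1/((711 - 16*(-692)*(-277)) + 81318)) = 168669/((-265/2 + (1/2)*104976 + 49410) + 1/((711 - 3066944) + 81318)) = 168669/((-265/2 + 52488 + 49410) + 1/(-3066233 + 81318)) = 168669/(203531/2 + 1/(-2984915)) = 168669/(203531/2 - 1/2984915) = 168669/(607522734863/5969830) = 168669*(5969830/607522734863) = 1006925256270/607522734863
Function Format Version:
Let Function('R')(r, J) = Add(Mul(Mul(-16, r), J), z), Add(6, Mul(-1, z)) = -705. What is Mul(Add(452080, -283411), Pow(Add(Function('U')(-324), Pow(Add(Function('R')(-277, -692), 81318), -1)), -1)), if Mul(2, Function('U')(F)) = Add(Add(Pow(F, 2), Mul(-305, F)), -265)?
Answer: Rational(1006925256270, 607522734863) ≈ 1.6574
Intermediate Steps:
z = 711 (z = Add(6, Mul(-1, -705)) = Add(6, 705) = 711)
Function('R')(r, J) = Add(711, Mul(-16, J, r)) (Function('R')(r, J) = Add(Mul(Mul(-16, r), J), 711) = Add(Mul(-16, J, r), 711) = Add(711, Mul(-16, J, r)))
Function('U')(F) = Add(Rational(-265, 2), Mul(Rational(1, 2), Pow(F, 2)), Mul(Rational(-305, 2), F)) (Function('U')(F) = Mul(Rational(1, 2), Add(Add(Pow(F, 2), Mul(-305, F)), -265)) = Mul(Rational(1, 2), Add(-265, Pow(F, 2), Mul(-305, F))) = Add(Rational(-265, 2), Mul(Rational(1, 2), Pow(F, 2)), Mul(Rational(-305, 2), F)))
Mul(Add(452080, -283411), Pow(Add(Function('U')(-324), Pow(Add(Function('R')(-277, -692), 81318), -1)), -1)) = Mul(Add(452080, -283411), Pow(Add(Add(Rational(-265, 2), Mul(Rational(1, 2), Pow(-324, 2)), Mul(Rational(-305, 2), -324)), Pow(Add(Add(711, Mul(-16, -692, -277)), 81318), -1)), -1)) = Mul(168669, Pow(Add(Add(Rational(-265, 2), Mul(Rational(1, 2), 104976), 49410), Pow(Add(Add(711, -3066944), 81318), -1)), -1)) = Mul(168669, Pow(Add(Add(Rational(-265, 2), 52488, 49410), Pow(Add(-3066233, 81318), -1)), -1)) = Mul(168669, Pow(Add(Rational(203531, 2), Pow(-2984915, -1)), -1)) = Mul(168669, Pow(Add(Rational(203531, 2), Rational(-1, 2984915)), -1)) = Mul(168669, Pow(Rational(607522734863, 5969830), -1)) = Mul(168669, Rational(5969830, 607522734863)) = Rational(1006925256270, 607522734863)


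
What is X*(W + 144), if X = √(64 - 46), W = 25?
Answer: 507*√2 ≈ 717.01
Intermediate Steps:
X = 3*√2 (X = √18 = 3*√2 ≈ 4.2426)
X*(W + 144) = (3*√2)*(25 + 144) = (3*√2)*169 = 507*√2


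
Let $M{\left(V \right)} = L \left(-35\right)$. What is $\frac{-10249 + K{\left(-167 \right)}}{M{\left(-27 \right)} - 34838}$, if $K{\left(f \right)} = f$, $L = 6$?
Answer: $\frac{1302}{4381} \approx 0.29719$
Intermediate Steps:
$M{\left(V \right)} = -210$ ($M{\left(V \right)} = 6 \left(-35\right) = -210$)
$\frac{-10249 + K{\left(-167 \right)}}{M{\left(-27 \right)} - 34838} = \frac{-10249 - 167}{-210 - 34838} = - \frac{10416}{-35048} = \left(-10416\right) \left(- \frac{1}{35048}\right) = \frac{1302}{4381}$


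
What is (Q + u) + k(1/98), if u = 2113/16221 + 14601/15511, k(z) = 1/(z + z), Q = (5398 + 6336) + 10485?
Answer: 5602985953072/251603931 ≈ 22269.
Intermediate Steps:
Q = 22219 (Q = 11734 + 10485 = 22219)
k(z) = 1/(2*z)
u = 269617564/251603931 (u = 2113*(1/16221) + 14601*(1/15511) = 2113/16221 + 14601/15511 = 269617564/251603931 ≈ 1.0716)
(Q + u) + k(1/98) = (22219 + 269617564/251603931) + 1/(2*(1/98)) = 5590657360453/251603931 + 1/(2*(1/98)) = 5590657360453/251603931 + (½)*98 = 5590657360453/251603931 + 49 = 5602985953072/251603931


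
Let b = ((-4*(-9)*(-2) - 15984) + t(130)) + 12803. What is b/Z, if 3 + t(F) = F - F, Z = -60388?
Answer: 814/15097 ≈ 0.053918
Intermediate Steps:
t(F) = -3 (t(F) = -3 + (F - F) = -3 + 0 = -3)
b = -3256 (b = ((-4*(-9)*(-2) - 15984) - 3) + 12803 = ((36*(-2) - 15984) - 3) + 12803 = ((-72 - 15984) - 3) + 12803 = (-16056 - 3) + 12803 = -16059 + 12803 = -3256)
b/Z = -3256/(-60388) = -3256*(-1/60388) = 814/15097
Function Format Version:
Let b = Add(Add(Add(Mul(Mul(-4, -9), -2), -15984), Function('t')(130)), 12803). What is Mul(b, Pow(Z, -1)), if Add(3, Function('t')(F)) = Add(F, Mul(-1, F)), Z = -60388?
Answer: Rational(814, 15097) ≈ 0.053918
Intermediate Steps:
Function('t')(F) = -3 (Function('t')(F) = Add(-3, Add(F, Mul(-1, F))) = Add(-3, 0) = -3)
b = -3256 (b = Add(Add(Add(Mul(Mul(-4, -9), -2), -15984), -3), 12803) = Add(Add(Add(Mul(36, -2), -15984), -3), 12803) = Add(Add(Add(-72, -15984), -3), 12803) = Add(Add(-16056, -3), 12803) = Add(-16059, 12803) = -3256)
Mul(b, Pow(Z, -1)) = Mul(-3256, Pow(-60388, -1)) = Mul(-3256, Rational(-1, 60388)) = Rational(814, 15097)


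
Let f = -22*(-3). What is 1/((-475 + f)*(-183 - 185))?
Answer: 1/150512 ≈ 6.6440e-6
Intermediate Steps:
f = 66
1/((-475 + f)*(-183 - 185)) = 1/((-475 + 66)*(-183 - 185)) = 1/(-409*(-368)) = 1/150512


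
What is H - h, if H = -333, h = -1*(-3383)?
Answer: -3716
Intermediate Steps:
h = 3383
H - h = -333 - 1*3383 = -333 - 3383 = -3716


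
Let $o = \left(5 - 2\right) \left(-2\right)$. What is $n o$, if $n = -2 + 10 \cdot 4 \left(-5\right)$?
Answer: $1212$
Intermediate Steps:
$o = -6$ ($o = 3 \left(-2\right) = -6$)
$n = -202$ ($n = -2 + 10 \left(-20\right) = -2 - 200 = -202$)
$n o = \left(-202\right) \left(-6\right) = 1212$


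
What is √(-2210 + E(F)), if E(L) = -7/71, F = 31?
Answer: I*√11141107/71 ≈ 47.012*I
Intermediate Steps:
E(L) = -7/71 (E(L) = -7*1/71 = -7/71)
√(-2210 + E(F)) = √(-2210 - 7/71) = √(-156917/71) = I*√11141107/71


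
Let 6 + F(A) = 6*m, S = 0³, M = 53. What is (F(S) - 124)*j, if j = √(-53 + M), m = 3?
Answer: 0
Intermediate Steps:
S = 0
j = 0 (j = √(-53 + 53) = √0 = 0)
F(A) = 12 (F(A) = -6 + 6*3 = -6 + 18 = 12)
(F(S) - 124)*j = (12 - 124)*0 = -112*0 = 0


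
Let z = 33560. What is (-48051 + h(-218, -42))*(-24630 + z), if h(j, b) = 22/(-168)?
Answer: -18022057175/42 ≈ -4.2910e+8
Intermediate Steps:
h(j, b) = -11/84 (h(j, b) = 22*(-1/168) = -11/84)
(-48051 + h(-218, -42))*(-24630 + z) = (-48051 - 11/84)*(-24630 + 33560) = -4036295/84*8930 = -18022057175/42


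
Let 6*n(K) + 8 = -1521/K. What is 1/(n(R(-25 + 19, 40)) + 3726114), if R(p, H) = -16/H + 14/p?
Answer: 246/916646531 ≈ 2.6837e-7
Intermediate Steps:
n(K) = -4/3 - 507/(2*K) (n(K) = -4/3 + (-1521/K)/6 = -4/3 - 507/(2*K))
1/(n(R(-25 + 19, 40)) + 3726114) = 1/((-1521 - 8*(-16/40 + 14/(-25 + 19)))/(6*(-16/40 + 14/(-25 + 19))) + 3726114) = 1/((-1521 - 8*(-16*1/40 + 14/(-6)))/(6*(-16*1/40 + 14/(-6))) + 3726114) = 1/((-1521 - 8*(-⅖ + 14*(-⅙)))/(6*(-⅖ + 14*(-⅙))) + 3726114) = 1/((-1521 - 8*(-⅖ - 7/3))/(6*(-⅖ - 7/3)) + 3726114) = 1/((-1521 - 8*(-41/15))/(6*(-41/15)) + 3726114) = 1/((⅙)*(-15/41)*(-1521 + 328/15) + 3726114) = 1/((⅙)*(-15/41)*(-22487/15) + 3726114) = 1/(22487/246 + 3726114) = 1/(916646531/246) = 246/916646531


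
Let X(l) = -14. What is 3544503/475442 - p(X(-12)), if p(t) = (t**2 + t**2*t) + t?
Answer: 1221626907/475442 ≈ 2569.5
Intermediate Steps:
p(t) = t + t**2 + t**3 (p(t) = (t**2 + t**3) + t = t + t**2 + t**3)
3544503/475442 - p(X(-12)) = 3544503/475442 - (-14)*(1 - 14 + (-14)**2) = 3544503*(1/475442) - (-14)*(1 - 14 + 196) = 3544503/475442 - (-14)*183 = 3544503/475442 - 1*(-2562) = 3544503/475442 + 2562 = 1221626907/475442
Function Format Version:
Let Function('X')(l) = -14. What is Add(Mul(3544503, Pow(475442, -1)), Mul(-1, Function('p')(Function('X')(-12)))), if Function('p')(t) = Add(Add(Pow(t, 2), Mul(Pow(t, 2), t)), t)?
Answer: Rational(1221626907, 475442) ≈ 2569.5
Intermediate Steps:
Function('p')(t) = Add(t, Pow(t, 2), Pow(t, 3)) (Function('p')(t) = Add(Add(Pow(t, 2), Pow(t, 3)), t) = Add(t, Pow(t, 2), Pow(t, 3)))
Add(Mul(3544503, Pow(475442, -1)), Mul(-1, Function('p')(Function('X')(-12)))) = Add(Mul(3544503, Pow(475442, -1)), Mul(-1, Mul(-14, Add(1, -14, Pow(-14, 2))))) = Add(Mul(3544503, Rational(1, 475442)), Mul(-1, Mul(-14, Add(1, -14, 196)))) = Add(Rational(3544503, 475442), Mul(-1, Mul(-14, 183))) = Add(Rational(3544503, 475442), Mul(-1, -2562)) = Add(Rational(3544503, 475442), 2562) = Rational(1221626907, 475442)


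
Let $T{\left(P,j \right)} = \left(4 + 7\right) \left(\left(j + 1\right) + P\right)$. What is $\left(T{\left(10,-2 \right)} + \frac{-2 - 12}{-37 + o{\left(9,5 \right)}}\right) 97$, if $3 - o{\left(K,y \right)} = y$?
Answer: $\frac{375875}{39} \approx 9637.8$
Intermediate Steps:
$o{\left(K,y \right)} = 3 - y$
$T{\left(P,j \right)} = 11 + 11 P + 11 j$ ($T{\left(P,j \right)} = 11 \left(\left(1 + j\right) + P\right) = 11 \left(1 + P + j\right) = 11 + 11 P + 11 j$)
$\left(T{\left(10,-2 \right)} + \frac{-2 - 12}{-37 + o{\left(9,5 \right)}}\right) 97 = \left(\left(11 + 11 \cdot 10 + 11 \left(-2\right)\right) + \frac{-2 - 12}{-37 + \left(3 - 5\right)}\right) 97 = \left(\left(11 + 110 - 22\right) - \frac{14}{-37 + \left(3 - 5\right)}\right) 97 = \left(99 - \frac{14}{-37 - 2}\right) 97 = \left(99 - \frac{14}{-39}\right) 97 = \left(99 - - \frac{14}{39}\right) 97 = \left(99 + \frac{14}{39}\right) 97 = \frac{3875}{39} \cdot 97 = \frac{375875}{39}$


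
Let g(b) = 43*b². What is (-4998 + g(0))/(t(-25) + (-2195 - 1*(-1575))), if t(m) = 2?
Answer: 833/103 ≈ 8.0874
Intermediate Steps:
(-4998 + g(0))/(t(-25) + (-2195 - 1*(-1575))) = (-4998 + 43*0²)/(2 + (-2195 - 1*(-1575))) = (-4998 + 43*0)/(2 + (-2195 + 1575)) = (-4998 + 0)/(2 - 620) = -4998/(-618) = -4998*(-1/618) = 833/103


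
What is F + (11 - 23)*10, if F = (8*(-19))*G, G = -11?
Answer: 1552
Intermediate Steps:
F = 1672 (F = (8*(-19))*(-11) = -152*(-11) = 1672)
F + (11 - 23)*10 = 1672 + (11 - 23)*10 = 1672 - 12*10 = 1672 - 120 = 1552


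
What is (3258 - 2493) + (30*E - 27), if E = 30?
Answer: 1638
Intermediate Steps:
(3258 - 2493) + (30*E - 27) = (3258 - 2493) + (30*30 - 27) = 765 + (900 - 27) = 765 + 873 = 1638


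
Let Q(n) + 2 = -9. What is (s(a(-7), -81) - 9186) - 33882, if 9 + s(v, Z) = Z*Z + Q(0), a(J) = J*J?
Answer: -36527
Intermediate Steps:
a(J) = J**2
Q(n) = -11 (Q(n) = -2 - 9 = -11)
s(v, Z) = -20 + Z**2 (s(v, Z) = -9 + (Z*Z - 11) = -9 + (Z**2 - 11) = -9 + (-11 + Z**2) = -20 + Z**2)
(s(a(-7), -81) - 9186) - 33882 = ((-20 + (-81)**2) - 9186) - 33882 = ((-20 + 6561) - 9186) - 33882 = (6541 - 9186) - 33882 = -2645 - 33882 = -36527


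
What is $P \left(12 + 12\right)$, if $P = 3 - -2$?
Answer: $120$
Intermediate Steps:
$P = 5$ ($P = 3 + 2 = 5$)
$P \left(12 + 12\right) = 5 \left(12 + 12\right) = 5 \cdot 24 = 120$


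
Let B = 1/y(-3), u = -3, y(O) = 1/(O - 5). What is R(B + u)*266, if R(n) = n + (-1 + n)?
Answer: -6118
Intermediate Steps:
y(O) = 1/(-5 + O)
B = -8 (B = 1/(1/(-5 - 3)) = 1/(1/(-8)) = 1/(-⅛) = -8)
R(n) = -1 + 2*n
R(B + u)*266 = (-1 + 2*(-8 - 3))*266 = (-1 + 2*(-11))*266 = (-1 - 22)*266 = -23*266 = -6118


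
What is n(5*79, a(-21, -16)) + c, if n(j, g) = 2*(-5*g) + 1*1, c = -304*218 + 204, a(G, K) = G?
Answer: -65857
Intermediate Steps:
c = -66068 (c = -66272 + 204 = -66068)
n(j, g) = 1 - 10*g (n(j, g) = -10*g + 1 = 1 - 10*g)
n(5*79, a(-21, -16)) + c = (1 - 10*(-21)) - 66068 = (1 + 210) - 66068 = 211 - 66068 = -65857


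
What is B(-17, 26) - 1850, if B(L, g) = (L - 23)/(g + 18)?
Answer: -20360/11 ≈ -1850.9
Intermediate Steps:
B(L, g) = (-23 + L)/(18 + g)
B(-17, 26) - 1850 = (-23 - 17)/(18 + 26) - 1850 = -40/44 - 1850 = (1/44)*(-40) - 1850 = -10/11 - 1850 = -20360/11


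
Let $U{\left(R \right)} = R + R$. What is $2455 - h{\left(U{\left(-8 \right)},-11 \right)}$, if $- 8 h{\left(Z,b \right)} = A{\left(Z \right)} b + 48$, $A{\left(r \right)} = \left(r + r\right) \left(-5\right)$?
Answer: $2241$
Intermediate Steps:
$A{\left(r \right)} = - 10 r$ ($A{\left(r \right)} = 2 r \left(-5\right) = - 10 r$)
$U{\left(R \right)} = 2 R$
$h{\left(Z,b \right)} = -6 + \frac{5 Z b}{4}$ ($h{\left(Z,b \right)} = - \frac{- 10 Z b + 48}{8} = - \frac{48 - 10 Z b}{8} = -6 + \frac{5 Z b}{4}$)
$2455 - h{\left(U{\left(-8 \right)},-11 \right)} = 2455 - \left(-6 + \frac{5}{4} \cdot 2 \left(-8\right) \left(-11\right)\right) = 2455 - \left(-6 + \frac{5}{4} \left(-16\right) \left(-11\right)\right) = 2455 - \left(-6 + 220\right) = 2455 - 214 = 2241$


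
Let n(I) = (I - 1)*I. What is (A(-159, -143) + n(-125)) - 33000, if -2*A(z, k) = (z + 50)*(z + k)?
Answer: -33709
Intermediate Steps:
A(z, k) = -(50 + z)*(k + z)/2 (A(z, k) = -(z + 50)*(z + k)/2 = -(50 + z)*(k + z)/2)
n(I) = I*(-1 + I) (n(I) = (-1 + I)*I = I*(-1 + I))
(A(-159, -143) + n(-125)) - 33000 = ((-25*(-143) - 25*(-159) - ½*(-159)² - ½*(-143)*(-159)) - 125*(-1 - 125)) - 33000 = ((3575 + 3975 - ½*25281 - 22737/2) - 125*(-126)) - 33000 = ((3575 + 3975 - 25281/2 - 22737/2) + 15750) - 33000 = (-16459 + 15750) - 33000 = -709 - 33000 = -33709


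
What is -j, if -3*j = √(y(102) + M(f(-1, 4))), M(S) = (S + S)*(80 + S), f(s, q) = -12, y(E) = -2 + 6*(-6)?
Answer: I*√1670/3 ≈ 13.622*I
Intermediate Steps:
y(E) = -38 (y(E) = -2 - 36 = -38)
M(S) = 2*S*(80 + S) (M(S) = (2*S)*(80 + S) = 2*S*(80 + S))
j = -I*√1670/3 (j = -√(-38 + 2*(-12)*(80 - 12))/3 = -√(-38 + 2*(-12)*68)/3 = -√(-38 - 1632)/3 = -I*√1670/3 ≈ -13.622*I)
-j = -(-1)*I*√1670/3 = I*√1670/3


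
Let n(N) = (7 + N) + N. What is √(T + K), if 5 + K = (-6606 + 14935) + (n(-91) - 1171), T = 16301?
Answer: √23279 ≈ 152.57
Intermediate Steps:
n(N) = 7 + 2*N
K = 6978 (K = -5 + ((-6606 + 14935) + ((7 + 2*(-91)) - 1171)) = -5 + (8329 + ((7 - 182) - 1171)) = -5 + (8329 + (-175 - 1171)) = -5 + (8329 - 1346) = -5 + 6983 = 6978)
√(T + K) = √(16301 + 6978) = √23279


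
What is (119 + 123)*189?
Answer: 45738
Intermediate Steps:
(119 + 123)*189 = 242*189 = 45738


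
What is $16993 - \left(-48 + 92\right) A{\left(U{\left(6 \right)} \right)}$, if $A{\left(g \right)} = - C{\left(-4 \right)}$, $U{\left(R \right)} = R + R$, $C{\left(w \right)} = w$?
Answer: $16817$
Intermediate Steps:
$U{\left(R \right)} = 2 R$
$A{\left(g \right)} = 4$ ($A{\left(g \right)} = \left(-1\right) \left(-4\right) = 4$)
$16993 - \left(-48 + 92\right) A{\left(U{\left(6 \right)} \right)} = 16993 - \left(-48 + 92\right) 4 = 16993 - 44 \cdot 4 = 16993 - 176 = 16817$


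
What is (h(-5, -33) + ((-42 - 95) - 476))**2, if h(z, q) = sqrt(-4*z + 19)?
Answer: (613 - sqrt(39))**2 ≈ 3.6815e+5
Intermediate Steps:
h(z, q) = sqrt(19 - 4*z)
(h(-5, -33) + ((-42 - 95) - 476))**2 = (sqrt(19 - 4*(-5)) + ((-42 - 95) - 476))**2 = (sqrt(19 + 20) + (-137 - 476))**2 = (sqrt(39) - 613)**2 = (-613 + sqrt(39))**2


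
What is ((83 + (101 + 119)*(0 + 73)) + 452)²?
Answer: 275394025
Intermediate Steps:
((83 + (101 + 119)*(0 + 73)) + 452)² = ((83 + 220*73) + 452)² = ((83 + 16060) + 452)² = (16143 + 452)² = 16595² = 275394025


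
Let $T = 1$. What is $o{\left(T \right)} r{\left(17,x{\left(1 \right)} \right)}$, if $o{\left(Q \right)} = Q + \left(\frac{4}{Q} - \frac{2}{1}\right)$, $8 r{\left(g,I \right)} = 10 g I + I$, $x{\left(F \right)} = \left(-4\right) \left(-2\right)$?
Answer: $513$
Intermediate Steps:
$x{\left(F \right)} = 8$
$r{\left(g,I \right)} = \frac{I}{8} + \frac{5 I g}{4}$ ($r{\left(g,I \right)} = \frac{10 g I + I}{8} = \frac{10 I g + I}{8} = \frac{I + 10 I g}{8} = \frac{I}{8} + \frac{5 I g}{4}$)
$o{\left(Q \right)} = -2 + Q + \frac{4}{Q}$ ($o{\left(Q \right)} = Q + \left(\frac{4}{Q} - 2\right) = Q - \left(2 - \frac{4}{Q}\right) = -2 + Q + \frac{4}{Q}$)
$o{\left(T \right)} r{\left(17,x{\left(1 \right)} \right)} = \left(-2 + 1 + \frac{4}{1}\right) \frac{1}{8} \cdot 8 \left(1 + 10 \cdot 17\right) = \left(-2 + 1 + 4 \cdot 1\right) \frac{1}{8} \cdot 8 \left(1 + 170\right) = \left(-2 + 1 + 4\right) \frac{1}{8} \cdot 8 \cdot 171 = 3 \cdot 171 = 513$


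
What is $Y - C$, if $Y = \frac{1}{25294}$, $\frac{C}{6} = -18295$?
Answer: $\frac{2776522381}{25294} \approx 1.0977 \cdot 10^{5}$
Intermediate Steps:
$C = -109770$ ($C = 6 \left(-18295\right) = -109770$)
$Y = \frac{1}{25294} \approx 3.9535 \cdot 10^{-5}$
$Y - C = \frac{1}{25294} - -109770 = \frac{1}{25294} + 109770 = \frac{2776522381}{25294}$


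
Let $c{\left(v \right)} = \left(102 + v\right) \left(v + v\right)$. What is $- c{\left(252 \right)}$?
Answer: $-178416$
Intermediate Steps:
$c{\left(v \right)} = 2 v \left(102 + v\right)$ ($c{\left(v \right)} = \left(102 + v\right) 2 v = 2 v \left(102 + v\right)$)
$- c{\left(252 \right)} = - 2 \cdot 252 \left(102 + 252\right) = - 2 \cdot 252 \cdot 354 = \left(-1\right) 178416 = -178416$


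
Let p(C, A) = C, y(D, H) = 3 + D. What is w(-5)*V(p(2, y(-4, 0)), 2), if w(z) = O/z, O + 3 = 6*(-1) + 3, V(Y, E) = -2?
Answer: -12/5 ≈ -2.4000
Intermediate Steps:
O = -6 (O = -3 + (6*(-1) + 3) = -3 + (-6 + 3) = -3 - 3 = -6)
w(z) = -6/z
w(-5)*V(p(2, y(-4, 0)), 2) = -6/(-5)*(-2) = -6*(-⅕)*(-2) = (6/5)*(-2) = -12/5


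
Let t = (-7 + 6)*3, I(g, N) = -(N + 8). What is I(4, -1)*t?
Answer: 21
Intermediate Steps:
I(g, N) = -8 - N (I(g, N) = -(8 + N) = -8 - N)
t = -3 (t = -1*3 = -3)
I(4, -1)*t = (-8 - 1*(-1))*(-3) = (-8 + 1)*(-3) = -7*(-3) = 21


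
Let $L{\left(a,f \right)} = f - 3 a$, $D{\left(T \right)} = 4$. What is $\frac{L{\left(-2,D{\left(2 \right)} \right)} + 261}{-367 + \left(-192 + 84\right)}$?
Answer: $- \frac{271}{475} \approx -0.57053$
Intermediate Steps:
$\frac{L{\left(-2,D{\left(2 \right)} \right)} + 261}{-367 + \left(-192 + 84\right)} = \frac{\left(4 - -6\right) + 261}{-367 + \left(-192 + 84\right)} = \frac{\left(4 + 6\right) + 261}{-367 - 108} = \frac{10 + 261}{-475} = 271 \left(- \frac{1}{475}\right) = - \frac{271}{475}$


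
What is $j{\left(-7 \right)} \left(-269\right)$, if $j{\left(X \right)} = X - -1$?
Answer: $1614$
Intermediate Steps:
$j{\left(X \right)} = 1 + X$ ($j{\left(X \right)} = X + 1 = 1 + X$)
$j{\left(-7 \right)} \left(-269\right) = \left(1 - 7\right) \left(-269\right) = \left(-6\right) \left(-269\right) = 1614$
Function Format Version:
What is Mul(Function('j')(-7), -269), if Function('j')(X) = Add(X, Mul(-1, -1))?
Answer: 1614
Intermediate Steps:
Function('j')(X) = Add(1, X) (Function('j')(X) = Add(X, 1) = Add(1, X))
Mul(Function('j')(-7), -269) = Mul(Add(1, -7), -269) = Mul(-6, -269) = 1614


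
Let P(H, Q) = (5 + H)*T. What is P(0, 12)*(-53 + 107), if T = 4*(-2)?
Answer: -2160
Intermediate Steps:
T = -8
P(H, Q) = -40 - 8*H (P(H, Q) = (5 + H)*(-8) = -40 - 8*H)
P(0, 12)*(-53 + 107) = (-40 - 8*0)*(-53 + 107) = (-40 + 0)*54 = -40*54 = -2160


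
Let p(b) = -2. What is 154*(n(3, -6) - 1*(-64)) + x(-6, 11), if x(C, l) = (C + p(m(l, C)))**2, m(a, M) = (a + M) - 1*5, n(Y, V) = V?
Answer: 8996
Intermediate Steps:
m(a, M) = -5 + M + a (m(a, M) = (M + a) - 5 = -5 + M + a)
x(C, l) = (-2 + C)**2 (x(C, l) = (C - 2)**2 = (-2 + C)**2)
154*(n(3, -6) - 1*(-64)) + x(-6, 11) = 154*(-6 - 1*(-64)) + (-2 - 6)**2 = 154*(-6 + 64) + (-8)**2 = 154*58 + 64 = 8932 + 64 = 8996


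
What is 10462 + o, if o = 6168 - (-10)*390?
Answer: 20530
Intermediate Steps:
o = 10068 (o = 6168 - 1*(-3900) = 6168 + 3900 = 10068)
10462 + o = 10462 + 10068 = 20530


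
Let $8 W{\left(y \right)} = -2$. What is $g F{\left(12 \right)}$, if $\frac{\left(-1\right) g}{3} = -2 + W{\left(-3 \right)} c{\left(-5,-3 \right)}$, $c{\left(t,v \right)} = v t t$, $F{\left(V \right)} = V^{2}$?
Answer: $-7236$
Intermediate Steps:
$W{\left(y \right)} = - \frac{1}{4}$ ($W{\left(y \right)} = \frac{1}{8} \left(-2\right) = - \frac{1}{4}$)
$c{\left(t,v \right)} = v t^{2}$ ($c{\left(t,v \right)} = t v t = v t^{2}$)
$g = - \frac{201}{4}$ ($g = - 3 \left(-2 - \frac{\left(-3\right) \left(-5\right)^{2}}{4}\right) = - 3 \left(-2 - \frac{\left(-3\right) 25}{4}\right) = - 3 \left(-2 - - \frac{75}{4}\right) = - 3 \left(-2 + \frac{75}{4}\right) = \left(-3\right) \frac{67}{4} = - \frac{201}{4} \approx -50.25$)
$g F{\left(12 \right)} = - \frac{201 \cdot 12^{2}}{4} = \left(- \frac{201}{4}\right) 144 = -7236$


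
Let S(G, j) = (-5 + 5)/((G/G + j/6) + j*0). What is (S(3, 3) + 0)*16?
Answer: 0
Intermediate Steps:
S(G, j) = 0 (S(G, j) = 0/((1 + j*(1/6)) + 0) = 0/((1 + j/6) + 0) = 0/(1 + j/6) = 0)
(S(3, 3) + 0)*16 = (0 + 0)*16 = 0*16 = 0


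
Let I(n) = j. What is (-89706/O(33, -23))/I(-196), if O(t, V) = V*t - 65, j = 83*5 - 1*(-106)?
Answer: 44853/214652 ≈ 0.20896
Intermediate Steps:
j = 521 (j = 415 + 106 = 521)
I(n) = 521
O(t, V) = -65 + V*t
(-89706/O(33, -23))/I(-196) = -89706/(-65 - 23*33)/521 = -89706/(-65 - 759)*(1/521) = -89706/(-824)*(1/521) = -89706*(-1/824)*(1/521) = (44853/412)*(1/521) = 44853/214652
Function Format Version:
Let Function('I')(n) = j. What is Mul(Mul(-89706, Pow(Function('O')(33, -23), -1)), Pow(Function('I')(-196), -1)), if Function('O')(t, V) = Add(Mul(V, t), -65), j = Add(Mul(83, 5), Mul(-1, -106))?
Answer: Rational(44853, 214652) ≈ 0.20896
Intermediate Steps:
j = 521 (j = Add(415, 106) = 521)
Function('I')(n) = 521
Function('O')(t, V) = Add(-65, Mul(V, t))
Mul(Mul(-89706, Pow(Function('O')(33, -23), -1)), Pow(Function('I')(-196), -1)) = Mul(Mul(-89706, Pow(Add(-65, Mul(-23, 33)), -1)), Pow(521, -1)) = Mul(Mul(-89706, Pow(Add(-65, -759), -1)), Rational(1, 521)) = Mul(Mul(-89706, Pow(-824, -1)), Rational(1, 521)) = Mul(Mul(-89706, Rational(-1, 824)), Rational(1, 521)) = Mul(Rational(44853, 412), Rational(1, 521)) = Rational(44853, 214652)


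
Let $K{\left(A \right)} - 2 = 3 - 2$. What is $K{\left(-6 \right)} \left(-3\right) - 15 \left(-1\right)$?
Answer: $6$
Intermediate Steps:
$K{\left(A \right)} = 3$ ($K{\left(A \right)} = 2 + \left(3 - 2\right) = 2 + 1 = 3$)
$K{\left(-6 \right)} \left(-3\right) - 15 \left(-1\right) = 3 \left(-3\right) - 15 \left(-1\right) = -9 - -15 = -9 + 15 = 6$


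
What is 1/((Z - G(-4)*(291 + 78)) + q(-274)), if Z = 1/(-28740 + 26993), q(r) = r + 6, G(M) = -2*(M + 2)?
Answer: -1747/3046769 ≈ -0.00057339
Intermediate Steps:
G(M) = -4 - 2*M (G(M) = -2*(2 + M) = -4 - 2*M)
q(r) = 6 + r
Z = -1/1747 (Z = 1/(-1747) = -1/1747 ≈ -0.00057241)
1/((Z - G(-4)*(291 + 78)) + q(-274)) = 1/((-1/1747 - (-4 - 2*(-4))*(291 + 78)) + (6 - 274)) = 1/((-1/1747 - (-4 + 8)*369) - 268) = 1/((-1/1747 - 4*369) - 268) = 1/((-1/1747 - 1*1476) - 268) = 1/((-1/1747 - 1476) - 268) = 1/(-2578573/1747 - 268) = 1/(-3046769/1747) = -1747/3046769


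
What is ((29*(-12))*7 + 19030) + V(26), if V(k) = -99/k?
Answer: 431345/26 ≈ 16590.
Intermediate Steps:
((29*(-12))*7 + 19030) + V(26) = ((29*(-12))*7 + 19030) - 99/26 = (-348*7 + 19030) - 99*1/26 = (-2436 + 19030) - 99/26 = 16594 - 99/26 = 431345/26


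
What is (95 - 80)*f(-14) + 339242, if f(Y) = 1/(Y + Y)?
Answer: 9498761/28 ≈ 3.3924e+5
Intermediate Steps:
f(Y) = 1/(2*Y)
(95 - 80)*f(-14) + 339242 = (95 - 80)*((½)/(-14)) + 339242 = 15*((½)*(-1/14)) + 339242 = 15*(-1/28) + 339242 = -15/28 + 339242 = 9498761/28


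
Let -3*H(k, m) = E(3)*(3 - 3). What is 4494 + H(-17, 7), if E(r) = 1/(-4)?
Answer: 4494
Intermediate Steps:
E(r) = -1/4
H(k, m) = 0 (H(k, m) = -(-1)*(3 - 3)/12 = -(-1)*0/12 = -1/3*0 = 0)
4494 + H(-17, 7) = 4494 + 0 = 4494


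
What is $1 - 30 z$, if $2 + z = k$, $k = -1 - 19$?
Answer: $661$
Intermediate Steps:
$k = -20$
$z = -22$ ($z = -2 - 20 = -22$)
$1 - 30 z = 1 - -660 = 1 + 660 = 661$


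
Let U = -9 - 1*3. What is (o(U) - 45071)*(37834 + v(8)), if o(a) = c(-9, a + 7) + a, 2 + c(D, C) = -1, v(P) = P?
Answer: -1706144412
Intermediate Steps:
c(D, C) = -3 (c(D, C) = -2 - 1 = -3)
U = -12 (U = -9 - 3 = -12)
o(a) = -3 + a
(o(U) - 45071)*(37834 + v(8)) = ((-3 - 12) - 45071)*(37834 + 8) = (-15 - 45071)*37842 = -45086*37842 = -1706144412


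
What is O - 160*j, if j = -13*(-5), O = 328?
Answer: -10072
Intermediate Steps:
j = 65
O - 160*j = 328 - 160*65 = 328 - 10400 = -10072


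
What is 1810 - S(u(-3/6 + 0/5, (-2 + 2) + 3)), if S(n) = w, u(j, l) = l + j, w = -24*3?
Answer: 1882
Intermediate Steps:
w = -72
u(j, l) = j + l
S(n) = -72
1810 - S(u(-3/6 + 0/5, (-2 + 2) + 3)) = 1810 - 1*(-72) = 1810 + 72 = 1882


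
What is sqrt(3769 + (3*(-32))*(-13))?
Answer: sqrt(5017) ≈ 70.831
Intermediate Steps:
sqrt(3769 + (3*(-32))*(-13)) = sqrt(3769 - 96*(-13)) = sqrt(3769 + 1248) = sqrt(5017)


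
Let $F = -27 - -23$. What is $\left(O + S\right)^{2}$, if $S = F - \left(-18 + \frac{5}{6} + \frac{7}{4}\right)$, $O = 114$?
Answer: $\frac{2265025}{144} \approx 15729.0$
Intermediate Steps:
$F = -4$ ($F = -27 + 23 = -4$)
$S = \frac{137}{12}$ ($S = -4 - \left(-18 + \frac{5}{6} + \frac{7}{4}\right) = -4 + \left(18 - \left(\frac{7}{4} + \frac{5}{6}\right)\right) = -4 + \left(18 - \frac{31}{12}\right) = -4 + \frac{185}{12} = \frac{137}{12} \approx 11.417$)
$\left(O + S\right)^{2} = \left(114 + \frac{137}{12}\right)^{2} = \left(\frac{1505}{12}\right)^{2} = \frac{2265025}{144}$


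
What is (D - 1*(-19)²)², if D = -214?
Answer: 330625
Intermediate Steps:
(D - 1*(-19)²)² = (-214 - 1*(-19)²)² = (-214 - 1*361)² = (-214 - 361)² = (-575)² = 330625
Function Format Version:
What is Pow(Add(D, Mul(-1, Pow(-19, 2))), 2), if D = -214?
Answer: 330625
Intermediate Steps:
Pow(Add(D, Mul(-1, Pow(-19, 2))), 2) = Pow(Add(-214, Mul(-1, Pow(-19, 2))), 2) = Pow(Add(-214, Mul(-1, 361)), 2) = Pow(Add(-214, -361), 2) = Pow(-575, 2) = 330625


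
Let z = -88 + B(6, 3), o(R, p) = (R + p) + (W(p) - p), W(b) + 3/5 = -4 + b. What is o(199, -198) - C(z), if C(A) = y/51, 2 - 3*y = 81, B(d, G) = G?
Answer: -2359/765 ≈ -3.0837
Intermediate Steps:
W(b) = -23/5 + b (W(b) = -⅗ + (-4 + b) = -23/5 + b)
o(R, p) = -23/5 + R + p (o(R, p) = (R + p) + ((-23/5 + p) - p) = (R + p) - 23/5 = -23/5 + R + p)
z = -85 (z = -88 + 3 = -85)
y = -79/3 (y = ⅔ - ⅓*81 = ⅔ - 27 = -79/3 ≈ -26.333)
C(A) = -79/153 (C(A) = -79/3/51 = -79/3*1/51 = -79/153)
o(199, -198) - C(z) = (-23/5 + 199 - 198) - 1*(-79/153) = -18/5 + 79/153 = -2359/765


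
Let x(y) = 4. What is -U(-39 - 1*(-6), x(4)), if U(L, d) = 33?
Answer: -33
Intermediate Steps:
-U(-39 - 1*(-6), x(4)) = -1*33 = -33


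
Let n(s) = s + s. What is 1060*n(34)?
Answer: 72080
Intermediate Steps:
n(s) = 2*s
1060*n(34) = 1060*(2*34) = 1060*68 = 72080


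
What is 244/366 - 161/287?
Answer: 13/123 ≈ 0.10569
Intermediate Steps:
244/366 - 161/287 = 244*(1/366) - 161*1/287 = 2/3 - 23/41 = 13/123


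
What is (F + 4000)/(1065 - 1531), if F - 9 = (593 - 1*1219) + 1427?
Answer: -2405/233 ≈ -10.322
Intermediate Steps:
F = 810 (F = 9 + ((593 - 1*1219) + 1427) = 9 + ((593 - 1219) + 1427) = 9 + (-626 + 1427) = 9 + 801 = 810)
(F + 4000)/(1065 - 1531) = (810 + 4000)/(1065 - 1531) = 4810/(-466) = 4810*(-1/466) = -2405/233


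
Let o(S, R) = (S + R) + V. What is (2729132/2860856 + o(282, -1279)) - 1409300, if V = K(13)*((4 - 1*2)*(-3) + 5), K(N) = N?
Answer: -1008672774057/715214 ≈ -1.4103e+6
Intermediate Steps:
V = -13 (V = 13*((4 - 1*2)*(-3) + 5) = 13*((4 - 2)*(-3) + 5) = 13*(2*(-3) + 5) = 13*(-6 + 5) = 13*(-1) = -13)
o(S, R) = -13 + R + S (o(S, R) = (S + R) - 13 = (R + S) - 13 = -13 + R + S)
(2729132/2860856 + o(282, -1279)) - 1409300 = (2729132/2860856 + (-13 - 1279 + 282)) - 1409300 = (2729132*(1/2860856) - 1010) - 1409300 = (682283/715214 - 1010) - 1409300 = -721683857/715214 - 1409300 = -1008672774057/715214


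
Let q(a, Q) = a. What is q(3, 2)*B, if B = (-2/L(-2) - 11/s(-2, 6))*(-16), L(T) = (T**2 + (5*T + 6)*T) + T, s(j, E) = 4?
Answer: 708/5 ≈ 141.60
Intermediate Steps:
L(T) = T + T**2 + T*(6 + 5*T) (L(T) = (T**2 + (6 + 5*T)*T) + T = (T**2 + T*(6 + 5*T)) + T = T + T**2 + T*(6 + 5*T))
B = 236/5 (B = (-2*(-1/(2*(7 + 6*(-2)))) - 11/4)*(-16) = (-2*(-1/(2*(7 - 12))) - 11*1/4)*(-16) = (-2/((-2*(-5))) - 11/4)*(-16) = (-2/10 - 11/4)*(-16) = (-2*1/10 - 11/4)*(-16) = (-1/5 - 11/4)*(-16) = -59/20*(-16) = 236/5 ≈ 47.200)
q(3, 2)*B = 3*(236/5) = 708/5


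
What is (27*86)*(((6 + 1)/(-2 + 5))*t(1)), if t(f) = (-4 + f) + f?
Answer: -10836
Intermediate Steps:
t(f) = -4 + 2*f
(27*86)*(((6 + 1)/(-2 + 5))*t(1)) = (27*86)*(((6 + 1)/(-2 + 5))*(-4 + 2*1)) = 2322*((7/3)*(-4 + 2)) = 2322*((7*(⅓))*(-2)) = 2322*((7/3)*(-2)) = 2322*(-14/3) = -10836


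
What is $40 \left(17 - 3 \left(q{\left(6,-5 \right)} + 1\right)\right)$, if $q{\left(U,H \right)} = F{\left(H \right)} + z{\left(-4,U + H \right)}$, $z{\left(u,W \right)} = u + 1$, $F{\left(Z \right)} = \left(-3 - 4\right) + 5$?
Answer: $1160$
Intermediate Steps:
$F{\left(Z \right)} = -2$ ($F{\left(Z \right)} = -7 + 5 = -2$)
$z{\left(u,W \right)} = 1 + u$
$q{\left(U,H \right)} = -5$ ($q{\left(U,H \right)} = -2 + \left(1 - 4\right) = -2 - 3 = -5$)
$40 \left(17 - 3 \left(q{\left(6,-5 \right)} + 1\right)\right) = 40 \left(17 - 3 \left(-5 + 1\right)\right) = 40 \left(17 - -12\right) = 40 \left(17 + 12\right) = 40 \cdot 29 = 1160$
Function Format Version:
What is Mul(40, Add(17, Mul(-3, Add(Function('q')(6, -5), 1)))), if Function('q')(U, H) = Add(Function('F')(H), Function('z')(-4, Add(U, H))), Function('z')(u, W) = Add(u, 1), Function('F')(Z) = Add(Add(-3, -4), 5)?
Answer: 1160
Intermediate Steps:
Function('F')(Z) = -2 (Function('F')(Z) = Add(-7, 5) = -2)
Function('z')(u, W) = Add(1, u)
Function('q')(U, H) = -5 (Function('q')(U, H) = Add(-2, Add(1, -4)) = Add(-2, -3) = -5)
Mul(40, Add(17, Mul(-3, Add(Function('q')(6, -5), 1)))) = Mul(40, Add(17, Mul(-3, Add(-5, 1)))) = Mul(40, Add(17, Mul(-3, -4))) = Mul(40, Add(17, 12)) = Mul(40, 29) = 1160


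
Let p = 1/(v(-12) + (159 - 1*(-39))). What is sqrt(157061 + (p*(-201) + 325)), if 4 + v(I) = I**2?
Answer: sqrt(106392534)/26 ≈ 396.72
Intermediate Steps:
v(I) = -4 + I**2
p = 1/338 (p = 1/((-4 + (-12)**2) + (159 - 1*(-39))) = 1/((-4 + 144) + (159 + 39)) = 1/(140 + 198) = 1/338 ≈ 0.0029586)
sqrt(157061 + (p*(-201) + 325)) = sqrt(157061 + ((1/338)*(-201) + 325)) = sqrt(157061 + (-201/338 + 325)) = sqrt(157061 + 109649/338) = sqrt(53196267/338) = sqrt(106392534)/26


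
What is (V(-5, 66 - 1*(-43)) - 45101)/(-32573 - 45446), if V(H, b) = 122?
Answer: 44979/78019 ≈ 0.57651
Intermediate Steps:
(V(-5, 66 - 1*(-43)) - 45101)/(-32573 - 45446) = (122 - 45101)/(-32573 - 45446) = -44979/(-78019) = -44979*(-1/78019) = 44979/78019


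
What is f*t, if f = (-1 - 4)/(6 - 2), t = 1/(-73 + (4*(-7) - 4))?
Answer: 1/84 ≈ 0.011905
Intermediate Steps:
t = -1/105 (t = 1/(-73 + (-28 - 4)) = 1/(-73 - 32) = 1/(-105) = -1/105 ≈ -0.0095238)
f = -5/4 ≈ -1.2500
f*t = -5/4*(-1/105) = 1/84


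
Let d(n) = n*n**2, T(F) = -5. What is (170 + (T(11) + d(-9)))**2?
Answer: 318096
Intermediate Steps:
d(n) = n**3
(170 + (T(11) + d(-9)))**2 = (170 + (-5 + (-9)**3))**2 = (170 + (-5 - 729))**2 = (170 - 734)**2 = (-564)**2 = 318096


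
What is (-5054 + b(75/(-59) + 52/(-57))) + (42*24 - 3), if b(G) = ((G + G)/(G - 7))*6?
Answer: -4462900/1103 ≈ -4046.1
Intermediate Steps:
b(G) = 12*G/(-7 + G) (b(G) = ((2*G)/(-7 + G))*6 = (2*G/(-7 + G))*6 = 12*G/(-7 + G))
(-5054 + b(75/(-59) + 52/(-57))) + (42*24 - 3) = (-5054 + 12*(75/(-59) + 52/(-57))/(-7 + (75/(-59) + 52/(-57)))) + (42*24 - 3) = (-5054 + 12*(75*(-1/59) + 52*(-1/57))/(-7 + (75*(-1/59) + 52*(-1/57)))) + (1008 - 3) = (-5054 + 12*(-75/59 - 52/57)/(-7 + (-75/59 - 52/57))) + 1005 = (-5054 + 12*(-7343/3363)/(-7 - 7343/3363)) + 1005 = (-5054 + 12*(-7343/3363)/(-30884/3363)) + 1005 = (-5054 + 12*(-7343/3363)*(-3363/30884)) + 1005 = (-5054 + 3147/1103) + 1005 = -5571415/1103 + 1005 = -4462900/1103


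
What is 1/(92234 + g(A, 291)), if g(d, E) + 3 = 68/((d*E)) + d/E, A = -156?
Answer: 11349/1046723518 ≈ 1.0842e-5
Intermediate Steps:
g(d, E) = -3 + d/E + 68/(E*d) (g(d, E) = -3 + (68/((d*E)) + d/E) = -3 + (68/((E*d)) + d/E) = -3 + (68*(1/(E*d)) + d/E) = -3 + (68/(E*d) + d/E) = -3 + (d/E + 68/(E*d)) = -3 + d/E + 68/(E*d))
1/(92234 + g(A, 291)) = 1/(92234 + (-3 - 156/291 + 68/(291*(-156)))) = 1/(92234 + (-3 - 156*1/291 + 68*(1/291)*(-1/156))) = 1/(92234 + (-3 - 52/97 - 17/11349)) = 1/(92234 - 40148/11349) = 1/(1046723518/11349) = 11349/1046723518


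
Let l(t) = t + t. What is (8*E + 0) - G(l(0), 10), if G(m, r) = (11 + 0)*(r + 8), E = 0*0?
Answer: -198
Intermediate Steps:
E = 0
l(t) = 2*t
G(m, r) = 88 + 11*r (G(m, r) = 11*(8 + r) = 88 + 11*r)
(8*E + 0) - G(l(0), 10) = (8*0 + 0) - (88 + 11*10) = (0 + 0) - (88 + 110) = 0 - 1*198 = 0 - 198 = -198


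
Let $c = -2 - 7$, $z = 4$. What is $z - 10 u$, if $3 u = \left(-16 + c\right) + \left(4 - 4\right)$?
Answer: $\frac{262}{3} \approx 87.333$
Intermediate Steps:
$c = -9$ ($c = -2 - 7 = -9$)
$u = - \frac{25}{3}$ ($u = \frac{\left(-16 - 9\right) + \left(4 - 4\right)}{3} = \frac{-25 + \left(4 - 4\right)}{3} = \frac{-25 + 0}{3} = \frac{1}{3} \left(-25\right) = - \frac{25}{3} \approx -8.3333$)
$z - 10 u = 4 - - \frac{250}{3} = 4 + \frac{250}{3} = \frac{262}{3}$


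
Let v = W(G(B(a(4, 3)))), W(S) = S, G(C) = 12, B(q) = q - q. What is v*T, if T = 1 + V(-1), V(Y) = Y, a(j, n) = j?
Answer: 0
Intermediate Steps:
B(q) = 0
T = 0 (T = 1 - 1 = 0)
v = 12
v*T = 12*0 = 0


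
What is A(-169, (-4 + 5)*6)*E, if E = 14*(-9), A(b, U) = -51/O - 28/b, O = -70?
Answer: -95211/845 ≈ -112.68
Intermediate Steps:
A(b, U) = 51/70 - 28/b (A(b, U) = -51/(-70) - 28/b = -51*(-1/70) - 28/b = 51/70 - 28/b)
E = -126
A(-169, (-4 + 5)*6)*E = (51/70 - 28/(-169))*(-126) = (51/70 - 28*(-1/169))*(-126) = (51/70 + 28/169)*(-126) = (10579/11830)*(-126) = -95211/845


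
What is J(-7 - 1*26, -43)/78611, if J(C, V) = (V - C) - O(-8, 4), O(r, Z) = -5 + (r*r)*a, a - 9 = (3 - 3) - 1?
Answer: -517/78611 ≈ -0.0065767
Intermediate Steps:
a = 8 (a = 9 + ((3 - 3) - 1) = 9 + (0 - 1) = 9 - 1 = 8)
O(r, Z) = -5 + 8*r**2 (O(r, Z) = -5 + (r*r)*8 = -5 + r**2*8 = -5 + 8*r**2)
J(C, V) = -507 + V - C (J(C, V) = (V - C) - (-5 + 8*(-8)**2) = (V - C) - (-5 + 8*64) = (V - C) - (-5 + 512) = (V - C) - 1*507 = (V - C) - 507 = -507 + V - C)
J(-7 - 1*26, -43)/78611 = (-507 - 43 - (-7 - 1*26))/78611 = (-507 - 43 - (-7 - 26))*(1/78611) = (-507 - 43 - 1*(-33))*(1/78611) = (-507 - 43 + 33)*(1/78611) = -517*1/78611 = -517/78611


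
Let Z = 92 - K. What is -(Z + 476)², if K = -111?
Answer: -461041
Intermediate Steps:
Z = 203 (Z = 92 - 1*(-111) = 92 + 111 = 203)
-(Z + 476)² = -(203 + 476)² = -1*679² = -1*461041 = -461041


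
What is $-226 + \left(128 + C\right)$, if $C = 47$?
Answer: $-51$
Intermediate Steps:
$-226 + \left(128 + C\right) = -226 + \left(128 + 47\right) = -226 + 175 = -51$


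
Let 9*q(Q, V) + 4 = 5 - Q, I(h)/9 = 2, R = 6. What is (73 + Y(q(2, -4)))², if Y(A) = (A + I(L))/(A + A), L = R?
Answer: 225/4 ≈ 56.250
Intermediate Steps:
L = 6
I(h) = 18 (I(h) = 9*2 = 18)
q(Q, V) = ⅑ - Q/9 (q(Q, V) = -4/9 + (5 - Q)/9 = -4/9 + (5/9 - Q/9) = ⅑ - Q/9)
Y(A) = (18 + A)/(2*A) (Y(A) = (A + 18)/(A + A) = (18 + A)/((2*A)) = (18 + A)*(1/(2*A)) = (18 + A)/(2*A))
(73 + Y(q(2, -4)))² = (73 + (18 + (⅑ - ⅑*2))/(2*(⅑ - ⅑*2)))² = (73 + (18 + (⅑ - 2/9))/(2*(⅑ - 2/9)))² = (73 + (18 - ⅑)/(2*(-⅑)))² = (73 + (½)*(-9)*(161/9))² = (73 - 161/2)² = (-15/2)² = 225/4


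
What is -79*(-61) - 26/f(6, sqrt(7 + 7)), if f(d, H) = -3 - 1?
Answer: 9651/2 ≈ 4825.5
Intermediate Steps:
f(d, H) = -4
-79*(-61) - 26/f(6, sqrt(7 + 7)) = -79*(-61) - 26/(-4) = 4819 - 26*(-1/4) = 4819 + 13/2 = 9651/2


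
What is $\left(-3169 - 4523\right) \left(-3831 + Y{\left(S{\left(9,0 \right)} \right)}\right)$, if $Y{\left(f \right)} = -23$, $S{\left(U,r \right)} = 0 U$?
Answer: $29644968$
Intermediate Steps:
$S{\left(U,r \right)} = 0$
$\left(-3169 - 4523\right) \left(-3831 + Y{\left(S{\left(9,0 \right)} \right)}\right) = \left(-3169 - 4523\right) \left(-3831 - 23\right) = \left(-7692\right) \left(-3854\right) = 29644968$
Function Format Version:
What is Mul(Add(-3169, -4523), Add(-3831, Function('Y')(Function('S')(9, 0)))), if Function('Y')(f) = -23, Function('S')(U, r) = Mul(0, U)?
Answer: 29644968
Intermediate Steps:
Function('S')(U, r) = 0
Mul(Add(-3169, -4523), Add(-3831, Function('Y')(Function('S')(9, 0)))) = Mul(Add(-3169, -4523), Add(-3831, -23)) = Mul(-7692, -3854) = 29644968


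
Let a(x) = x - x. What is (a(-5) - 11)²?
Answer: 121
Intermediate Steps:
a(x) = 0
(a(-5) - 11)² = (0 - 11)² = (-11)² = 121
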